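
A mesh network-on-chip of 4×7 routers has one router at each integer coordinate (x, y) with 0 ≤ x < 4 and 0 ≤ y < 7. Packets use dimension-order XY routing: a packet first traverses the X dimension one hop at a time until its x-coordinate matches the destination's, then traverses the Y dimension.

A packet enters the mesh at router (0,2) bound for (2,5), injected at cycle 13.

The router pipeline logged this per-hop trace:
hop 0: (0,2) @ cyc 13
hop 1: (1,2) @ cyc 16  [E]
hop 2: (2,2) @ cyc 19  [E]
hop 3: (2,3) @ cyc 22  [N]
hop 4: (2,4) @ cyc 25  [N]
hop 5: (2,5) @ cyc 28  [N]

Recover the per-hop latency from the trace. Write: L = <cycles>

L = 3

From hop 0 (13) to hop 1 (16): +3 cycles.
Each hop adds L, hence L = 3.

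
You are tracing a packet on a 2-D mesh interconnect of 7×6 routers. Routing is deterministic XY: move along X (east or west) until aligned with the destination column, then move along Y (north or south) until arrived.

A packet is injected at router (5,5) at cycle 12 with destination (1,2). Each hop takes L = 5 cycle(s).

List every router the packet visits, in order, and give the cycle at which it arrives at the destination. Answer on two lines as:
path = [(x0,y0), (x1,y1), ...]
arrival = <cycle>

#0 — 5,5 | c12
#1 — 4,5 | c17 | W
#2 — 3,5 | c22 | W
#3 — 2,5 | c27 | W
#4 — 1,5 | c32 | W
#5 — 1,4 | c37 | S
#6 — 1,3 | c42 | S
#7 — 1,2 | c47 | S

path = [(5,5), (4,5), (3,5), (2,5), (1,5), (1,4), (1,3), (1,2)]
arrival = 47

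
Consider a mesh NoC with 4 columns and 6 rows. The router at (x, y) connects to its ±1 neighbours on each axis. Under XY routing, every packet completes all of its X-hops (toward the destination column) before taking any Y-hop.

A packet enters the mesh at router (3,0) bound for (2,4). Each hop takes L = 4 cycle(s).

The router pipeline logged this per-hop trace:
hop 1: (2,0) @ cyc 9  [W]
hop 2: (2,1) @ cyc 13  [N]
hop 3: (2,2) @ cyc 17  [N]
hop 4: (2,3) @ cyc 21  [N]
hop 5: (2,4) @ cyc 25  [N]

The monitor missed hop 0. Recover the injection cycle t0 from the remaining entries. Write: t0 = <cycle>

t0 = 5

The first recorded entry is hop 1 at cycle 9.
So t0 = 9 − 1·4 = 5.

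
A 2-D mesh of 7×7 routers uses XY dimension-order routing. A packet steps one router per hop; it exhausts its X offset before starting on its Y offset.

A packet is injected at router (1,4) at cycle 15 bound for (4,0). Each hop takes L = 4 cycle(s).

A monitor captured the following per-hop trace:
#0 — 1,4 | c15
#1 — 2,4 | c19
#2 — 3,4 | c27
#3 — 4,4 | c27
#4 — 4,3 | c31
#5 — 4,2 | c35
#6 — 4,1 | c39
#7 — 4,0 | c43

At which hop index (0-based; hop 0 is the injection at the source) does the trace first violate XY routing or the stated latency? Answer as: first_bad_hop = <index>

first_bad_hop = 2

check 1→ d=(1,0) cyc+4: ok
check 2→ d=(1,0) cyc+8: BAD: Δcyc=8≠L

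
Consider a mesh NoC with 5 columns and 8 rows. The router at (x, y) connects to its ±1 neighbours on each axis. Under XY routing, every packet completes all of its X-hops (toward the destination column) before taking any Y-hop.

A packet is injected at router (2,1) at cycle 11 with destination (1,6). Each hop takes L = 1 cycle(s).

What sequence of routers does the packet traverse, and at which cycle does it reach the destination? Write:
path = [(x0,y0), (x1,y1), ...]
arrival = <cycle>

t=11: at (2,1)
t=12: at (1,1) after W
t=13: at (1,2) after N
t=14: at (1,3) after N
t=15: at (1,4) after N
t=16: at (1,5) after N
t=17: at (1,6) after N

path = [(2,1), (1,1), (1,2), (1,3), (1,4), (1,5), (1,6)]
arrival = 17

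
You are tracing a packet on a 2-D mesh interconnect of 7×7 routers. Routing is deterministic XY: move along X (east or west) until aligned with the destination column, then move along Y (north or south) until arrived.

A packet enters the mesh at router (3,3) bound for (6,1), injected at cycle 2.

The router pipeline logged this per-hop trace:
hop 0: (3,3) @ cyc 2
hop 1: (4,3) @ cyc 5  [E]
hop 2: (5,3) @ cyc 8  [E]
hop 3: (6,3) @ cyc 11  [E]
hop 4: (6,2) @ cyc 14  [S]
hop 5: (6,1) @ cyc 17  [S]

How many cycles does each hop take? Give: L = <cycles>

L = 3

Δcyc across hop 0→1: 5 − 2 = 3.
Each hop adds L, hence L = 3.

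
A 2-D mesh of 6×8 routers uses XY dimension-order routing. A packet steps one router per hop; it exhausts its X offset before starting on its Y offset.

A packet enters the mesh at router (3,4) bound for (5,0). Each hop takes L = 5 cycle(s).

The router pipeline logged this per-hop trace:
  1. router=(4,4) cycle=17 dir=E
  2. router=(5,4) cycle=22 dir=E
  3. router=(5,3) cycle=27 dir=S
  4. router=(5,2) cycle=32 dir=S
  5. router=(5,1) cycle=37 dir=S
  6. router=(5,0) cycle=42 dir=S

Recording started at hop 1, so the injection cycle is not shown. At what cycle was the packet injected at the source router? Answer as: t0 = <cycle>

cyc[1] = 17 and cyc[k] = t0 + k·L for every k.
Therefore t0 = 17 − L = 12.

t0 = 12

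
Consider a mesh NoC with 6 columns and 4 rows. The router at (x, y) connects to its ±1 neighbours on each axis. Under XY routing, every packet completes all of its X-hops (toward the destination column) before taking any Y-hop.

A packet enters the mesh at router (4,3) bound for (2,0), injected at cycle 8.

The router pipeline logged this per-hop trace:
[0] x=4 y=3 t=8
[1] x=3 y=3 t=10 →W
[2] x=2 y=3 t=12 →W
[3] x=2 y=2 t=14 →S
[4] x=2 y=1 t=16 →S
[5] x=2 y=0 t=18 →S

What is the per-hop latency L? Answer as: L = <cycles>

From hop 0 (8) to hop 1 (10): +2 cycles.
Per-hop latency L = Δcyc = 2.

L = 2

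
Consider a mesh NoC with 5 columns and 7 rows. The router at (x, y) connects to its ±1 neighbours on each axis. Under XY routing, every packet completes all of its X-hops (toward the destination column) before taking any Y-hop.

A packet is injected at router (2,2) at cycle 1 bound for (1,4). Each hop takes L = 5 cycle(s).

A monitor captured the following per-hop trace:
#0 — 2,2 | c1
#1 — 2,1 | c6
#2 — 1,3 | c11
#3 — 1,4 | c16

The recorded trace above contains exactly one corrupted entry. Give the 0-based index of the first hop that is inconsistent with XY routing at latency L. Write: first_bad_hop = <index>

first_bad_hop = 1

  1: Δx=+0 Δy=-1 Δt=5 [BAD: Y-move but x=2≠1]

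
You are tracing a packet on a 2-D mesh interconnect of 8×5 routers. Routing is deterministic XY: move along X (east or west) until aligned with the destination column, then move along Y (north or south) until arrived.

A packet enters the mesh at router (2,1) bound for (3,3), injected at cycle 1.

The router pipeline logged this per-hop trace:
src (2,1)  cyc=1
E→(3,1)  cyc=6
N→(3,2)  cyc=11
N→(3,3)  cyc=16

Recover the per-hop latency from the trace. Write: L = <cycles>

From hop 0 (1) to hop 1 (6): +5 cycles.
Each hop adds L, hence L = 5.

L = 5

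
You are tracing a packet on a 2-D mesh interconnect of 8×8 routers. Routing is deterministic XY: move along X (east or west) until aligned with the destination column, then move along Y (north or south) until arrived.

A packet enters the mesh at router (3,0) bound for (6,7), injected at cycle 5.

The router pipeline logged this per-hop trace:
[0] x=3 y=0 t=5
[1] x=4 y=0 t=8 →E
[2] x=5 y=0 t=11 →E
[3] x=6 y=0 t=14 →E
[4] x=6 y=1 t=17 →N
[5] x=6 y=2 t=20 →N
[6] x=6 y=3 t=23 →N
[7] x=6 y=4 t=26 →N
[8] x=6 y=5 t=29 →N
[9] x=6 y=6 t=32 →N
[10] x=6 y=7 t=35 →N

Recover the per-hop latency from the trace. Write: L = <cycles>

cyc[1] − cyc[0] = 8 − 5 = 3.
That increment is L by definition: L = 3.

L = 3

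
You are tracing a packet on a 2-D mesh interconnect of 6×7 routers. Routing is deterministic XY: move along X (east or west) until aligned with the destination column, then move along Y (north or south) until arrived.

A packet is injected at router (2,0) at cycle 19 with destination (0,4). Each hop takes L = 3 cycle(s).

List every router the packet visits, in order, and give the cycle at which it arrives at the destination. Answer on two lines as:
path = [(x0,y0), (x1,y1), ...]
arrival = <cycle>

[0] x=2 y=0 t=19
[1] x=1 y=0 t=22 →W
[2] x=0 y=0 t=25 →W
[3] x=0 y=1 t=28 →N
[4] x=0 y=2 t=31 →N
[5] x=0 y=3 t=34 →N
[6] x=0 y=4 t=37 →N

path = [(2,0), (1,0), (0,0), (0,1), (0,2), (0,3), (0,4)]
arrival = 37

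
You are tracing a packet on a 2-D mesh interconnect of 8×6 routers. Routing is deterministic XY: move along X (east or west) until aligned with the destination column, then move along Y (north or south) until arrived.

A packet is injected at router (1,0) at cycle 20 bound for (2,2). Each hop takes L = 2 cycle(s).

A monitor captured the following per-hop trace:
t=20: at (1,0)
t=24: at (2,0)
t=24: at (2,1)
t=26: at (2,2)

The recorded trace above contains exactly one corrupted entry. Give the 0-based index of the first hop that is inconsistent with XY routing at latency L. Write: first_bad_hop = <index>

  1: Δx=+1 Δy=+0 Δt=4 [BAD: Δcyc=4≠L]

first_bad_hop = 1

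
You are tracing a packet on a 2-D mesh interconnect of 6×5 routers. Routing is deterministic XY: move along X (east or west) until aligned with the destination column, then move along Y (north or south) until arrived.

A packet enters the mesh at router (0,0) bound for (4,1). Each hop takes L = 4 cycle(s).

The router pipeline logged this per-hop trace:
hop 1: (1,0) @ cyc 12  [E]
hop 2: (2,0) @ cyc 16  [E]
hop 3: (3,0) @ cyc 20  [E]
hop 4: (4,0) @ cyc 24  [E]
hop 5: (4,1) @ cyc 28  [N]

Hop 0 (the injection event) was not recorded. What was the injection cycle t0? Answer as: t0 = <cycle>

At hop 1 the cycle is 12; in general cyc_k = t0 + kL.
So t0 = 12 − 1·4 = 8.

t0 = 8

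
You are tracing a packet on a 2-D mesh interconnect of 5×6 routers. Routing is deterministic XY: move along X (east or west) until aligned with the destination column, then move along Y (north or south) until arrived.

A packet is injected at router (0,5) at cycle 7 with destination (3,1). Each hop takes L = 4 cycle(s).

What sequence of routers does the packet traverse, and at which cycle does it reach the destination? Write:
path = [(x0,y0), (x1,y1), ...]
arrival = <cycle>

hop 0: (0,5) @ cyc 7
hop 1: (1,5) @ cyc 11  [E]
hop 2: (2,5) @ cyc 15  [E]
hop 3: (3,5) @ cyc 19  [E]
hop 4: (3,4) @ cyc 23  [S]
hop 5: (3,3) @ cyc 27  [S]
hop 6: (3,2) @ cyc 31  [S]
hop 7: (3,1) @ cyc 35  [S]

path = [(0,5), (1,5), (2,5), (3,5), (3,4), (3,3), (3,2), (3,1)]
arrival = 35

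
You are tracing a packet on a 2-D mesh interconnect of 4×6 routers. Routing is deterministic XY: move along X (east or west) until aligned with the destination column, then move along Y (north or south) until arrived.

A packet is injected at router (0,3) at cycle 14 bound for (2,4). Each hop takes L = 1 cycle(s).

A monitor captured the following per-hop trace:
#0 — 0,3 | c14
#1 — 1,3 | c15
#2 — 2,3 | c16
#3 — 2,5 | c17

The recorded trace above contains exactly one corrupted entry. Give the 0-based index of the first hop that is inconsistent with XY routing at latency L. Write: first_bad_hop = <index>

first_bad_hop = 3

check 1→ d=(1,0) cyc+1: ok
check 2→ d=(1,0) cyc+1: ok
check 3→ d=(0,2) cyc+1: BAD: non-unit step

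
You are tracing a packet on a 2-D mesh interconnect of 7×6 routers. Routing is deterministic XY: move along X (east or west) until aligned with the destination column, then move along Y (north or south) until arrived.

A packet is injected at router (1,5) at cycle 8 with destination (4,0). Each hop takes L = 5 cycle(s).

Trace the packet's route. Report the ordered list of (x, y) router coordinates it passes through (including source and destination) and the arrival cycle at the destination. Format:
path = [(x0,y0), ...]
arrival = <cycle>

#0 — 1,5 | c8
#1 — 2,5 | c13 | E
#2 — 3,5 | c18 | E
#3 — 4,5 | c23 | E
#4 — 4,4 | c28 | S
#5 — 4,3 | c33 | S
#6 — 4,2 | c38 | S
#7 — 4,1 | c43 | S
#8 — 4,0 | c48 | S

path = [(1,5), (2,5), (3,5), (4,5), (4,4), (4,3), (4,2), (4,1), (4,0)]
arrival = 48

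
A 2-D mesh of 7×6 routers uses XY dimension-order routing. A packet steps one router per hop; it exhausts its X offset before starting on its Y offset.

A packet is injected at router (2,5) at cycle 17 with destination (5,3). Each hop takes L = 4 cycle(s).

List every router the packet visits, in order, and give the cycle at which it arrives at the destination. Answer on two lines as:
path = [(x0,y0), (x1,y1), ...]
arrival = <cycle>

path = [(2,5), (3,5), (4,5), (5,5), (5,4), (5,3)]
arrival = 37

src (2,5)  cyc=17
E→(3,5)  cyc=21
E→(4,5)  cyc=25
E→(5,5)  cyc=29
S→(5,4)  cyc=33
S→(5,3)  cyc=37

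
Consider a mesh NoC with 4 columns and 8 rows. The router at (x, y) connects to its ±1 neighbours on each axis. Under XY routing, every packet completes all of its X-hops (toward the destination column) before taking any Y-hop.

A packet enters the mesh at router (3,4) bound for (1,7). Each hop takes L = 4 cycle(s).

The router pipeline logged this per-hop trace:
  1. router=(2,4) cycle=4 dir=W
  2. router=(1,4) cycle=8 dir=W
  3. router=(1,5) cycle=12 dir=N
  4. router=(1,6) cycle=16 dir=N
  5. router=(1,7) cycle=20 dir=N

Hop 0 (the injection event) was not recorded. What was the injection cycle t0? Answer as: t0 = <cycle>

cyc[1] = 4 and cyc[k] = t0 + k·L for every k.
t0 = cyc[1] − L = 4 − 4 = 0.

t0 = 0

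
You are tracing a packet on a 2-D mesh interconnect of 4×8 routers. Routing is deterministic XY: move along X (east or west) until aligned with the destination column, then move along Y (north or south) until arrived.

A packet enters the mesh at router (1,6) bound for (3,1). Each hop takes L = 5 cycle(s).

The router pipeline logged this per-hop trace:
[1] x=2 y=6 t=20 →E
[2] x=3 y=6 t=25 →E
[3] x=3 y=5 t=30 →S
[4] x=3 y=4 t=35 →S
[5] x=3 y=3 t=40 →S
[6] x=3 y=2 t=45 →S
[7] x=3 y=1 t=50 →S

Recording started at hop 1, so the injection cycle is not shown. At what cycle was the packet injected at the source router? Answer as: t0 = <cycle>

Hop 1 reached at cycle 20; hop k is at t0 + k·L.
Therefore t0 = 20 − L = 15.

t0 = 15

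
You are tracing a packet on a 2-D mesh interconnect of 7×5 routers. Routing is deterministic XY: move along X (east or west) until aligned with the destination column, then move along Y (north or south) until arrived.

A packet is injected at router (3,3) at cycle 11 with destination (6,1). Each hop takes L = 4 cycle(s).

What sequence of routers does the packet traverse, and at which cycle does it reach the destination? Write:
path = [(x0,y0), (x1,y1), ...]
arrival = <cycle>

src (3,3)  cyc=11
E→(4,3)  cyc=15
E→(5,3)  cyc=19
E→(6,3)  cyc=23
S→(6,2)  cyc=27
S→(6,1)  cyc=31

path = [(3,3), (4,3), (5,3), (6,3), (6,2), (6,1)]
arrival = 31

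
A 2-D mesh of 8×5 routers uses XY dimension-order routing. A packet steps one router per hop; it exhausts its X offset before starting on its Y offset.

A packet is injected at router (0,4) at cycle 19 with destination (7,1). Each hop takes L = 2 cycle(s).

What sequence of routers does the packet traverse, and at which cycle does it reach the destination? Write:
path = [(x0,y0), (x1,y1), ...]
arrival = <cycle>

hop 0: (0,4) @ cyc 19
hop 1: (1,4) @ cyc 21  [E]
hop 2: (2,4) @ cyc 23  [E]
hop 3: (3,4) @ cyc 25  [E]
hop 4: (4,4) @ cyc 27  [E]
hop 5: (5,4) @ cyc 29  [E]
hop 6: (6,4) @ cyc 31  [E]
hop 7: (7,4) @ cyc 33  [E]
hop 8: (7,3) @ cyc 35  [S]
hop 9: (7,2) @ cyc 37  [S]
hop 10: (7,1) @ cyc 39  [S]

path = [(0,4), (1,4), (2,4), (3,4), (4,4), (5,4), (6,4), (7,4), (7,3), (7,2), (7,1)]
arrival = 39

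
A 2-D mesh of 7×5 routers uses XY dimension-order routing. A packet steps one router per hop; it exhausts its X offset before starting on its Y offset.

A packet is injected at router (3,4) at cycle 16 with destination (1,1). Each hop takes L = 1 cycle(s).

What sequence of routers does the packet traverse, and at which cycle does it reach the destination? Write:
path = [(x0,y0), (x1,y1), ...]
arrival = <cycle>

path = [(3,4), (2,4), (1,4), (1,3), (1,2), (1,1)]
arrival = 21

[0] x=3 y=4 t=16
[1] x=2 y=4 t=17 →W
[2] x=1 y=4 t=18 →W
[3] x=1 y=3 t=19 →S
[4] x=1 y=2 t=20 →S
[5] x=1 y=1 t=21 →S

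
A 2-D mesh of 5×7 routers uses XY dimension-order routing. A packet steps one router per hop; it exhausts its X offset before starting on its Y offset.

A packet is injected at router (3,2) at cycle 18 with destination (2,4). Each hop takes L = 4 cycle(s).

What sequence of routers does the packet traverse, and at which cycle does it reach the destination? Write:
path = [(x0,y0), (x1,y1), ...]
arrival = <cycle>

path = [(3,2), (2,2), (2,3), (2,4)]
arrival = 30

hop 0: (3,2) @ cyc 18
hop 1: (2,2) @ cyc 22  [W]
hop 2: (2,3) @ cyc 26  [N]
hop 3: (2,4) @ cyc 30  [N]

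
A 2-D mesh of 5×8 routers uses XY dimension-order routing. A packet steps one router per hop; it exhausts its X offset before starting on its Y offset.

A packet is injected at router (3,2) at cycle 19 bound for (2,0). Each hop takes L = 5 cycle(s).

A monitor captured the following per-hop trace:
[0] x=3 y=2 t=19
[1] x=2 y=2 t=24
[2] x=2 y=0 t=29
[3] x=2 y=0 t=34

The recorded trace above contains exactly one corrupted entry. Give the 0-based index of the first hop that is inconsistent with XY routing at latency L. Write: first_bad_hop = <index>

first_bad_hop = 2

check 1→ d=(-1,0) cyc+5: ok
check 2→ d=(0,-2) cyc+5: BAD: non-unit step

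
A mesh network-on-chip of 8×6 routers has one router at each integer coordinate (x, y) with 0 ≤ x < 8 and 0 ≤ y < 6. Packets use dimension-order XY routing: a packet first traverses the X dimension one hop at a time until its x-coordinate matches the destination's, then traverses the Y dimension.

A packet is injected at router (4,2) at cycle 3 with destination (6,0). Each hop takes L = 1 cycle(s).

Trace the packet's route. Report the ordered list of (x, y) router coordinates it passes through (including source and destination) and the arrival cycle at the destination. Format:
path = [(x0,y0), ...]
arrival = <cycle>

t=3: at (4,2)
t=4: at (5,2) after E
t=5: at (6,2) after E
t=6: at (6,1) after S
t=7: at (6,0) after S

path = [(4,2), (5,2), (6,2), (6,1), (6,0)]
arrival = 7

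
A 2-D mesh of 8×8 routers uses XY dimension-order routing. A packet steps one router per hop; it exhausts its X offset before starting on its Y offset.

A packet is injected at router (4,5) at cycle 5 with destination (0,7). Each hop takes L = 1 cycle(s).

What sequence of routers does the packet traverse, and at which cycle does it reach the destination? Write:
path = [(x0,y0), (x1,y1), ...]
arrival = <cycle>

t=5: at (4,5)
t=6: at (3,5) after W
t=7: at (2,5) after W
t=8: at (1,5) after W
t=9: at (0,5) after W
t=10: at (0,6) after N
t=11: at (0,7) after N

path = [(4,5), (3,5), (2,5), (1,5), (0,5), (0,6), (0,7)]
arrival = 11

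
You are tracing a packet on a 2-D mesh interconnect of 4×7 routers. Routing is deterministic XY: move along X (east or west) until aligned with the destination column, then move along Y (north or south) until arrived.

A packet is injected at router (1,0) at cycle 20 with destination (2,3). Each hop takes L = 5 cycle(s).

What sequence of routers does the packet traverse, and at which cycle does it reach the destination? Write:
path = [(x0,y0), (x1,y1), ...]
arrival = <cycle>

path = [(1,0), (2,0), (2,1), (2,2), (2,3)]
arrival = 40

hop 0: (1,0) @ cyc 20
hop 1: (2,0) @ cyc 25  [E]
hop 2: (2,1) @ cyc 30  [N]
hop 3: (2,2) @ cyc 35  [N]
hop 4: (2,3) @ cyc 40  [N]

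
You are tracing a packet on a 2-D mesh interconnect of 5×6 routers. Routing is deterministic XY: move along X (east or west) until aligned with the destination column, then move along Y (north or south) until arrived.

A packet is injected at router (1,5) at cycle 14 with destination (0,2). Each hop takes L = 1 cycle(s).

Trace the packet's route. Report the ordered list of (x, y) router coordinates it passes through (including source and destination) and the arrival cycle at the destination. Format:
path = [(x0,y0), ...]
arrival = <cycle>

hop 0: (1,5) @ cyc 14
hop 1: (0,5) @ cyc 15  [W]
hop 2: (0,4) @ cyc 16  [S]
hop 3: (0,3) @ cyc 17  [S]
hop 4: (0,2) @ cyc 18  [S]

path = [(1,5), (0,5), (0,4), (0,3), (0,2)]
arrival = 18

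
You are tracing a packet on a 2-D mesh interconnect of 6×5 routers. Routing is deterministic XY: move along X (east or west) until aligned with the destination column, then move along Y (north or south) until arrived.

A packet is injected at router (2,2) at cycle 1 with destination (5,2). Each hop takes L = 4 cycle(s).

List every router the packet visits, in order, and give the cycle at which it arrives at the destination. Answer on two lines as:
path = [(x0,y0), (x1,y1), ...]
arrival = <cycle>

path = [(2,2), (3,2), (4,2), (5,2)]
arrival = 13

#0 — 2,2 | c1
#1 — 3,2 | c5 | E
#2 — 4,2 | c9 | E
#3 — 5,2 | c13 | E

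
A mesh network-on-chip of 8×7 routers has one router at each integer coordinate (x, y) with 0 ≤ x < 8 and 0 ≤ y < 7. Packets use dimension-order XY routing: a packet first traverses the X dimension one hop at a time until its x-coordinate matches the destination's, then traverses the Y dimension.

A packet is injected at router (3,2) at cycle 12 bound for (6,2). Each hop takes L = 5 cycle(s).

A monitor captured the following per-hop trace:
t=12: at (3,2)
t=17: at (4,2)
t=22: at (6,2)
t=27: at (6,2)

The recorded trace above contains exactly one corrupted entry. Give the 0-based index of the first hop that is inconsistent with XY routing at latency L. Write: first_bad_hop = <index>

[1] (+1,+0) / 5c ⇒ ok
[2] (+2,+0) / 5c ⇒ BAD: non-unit step

first_bad_hop = 2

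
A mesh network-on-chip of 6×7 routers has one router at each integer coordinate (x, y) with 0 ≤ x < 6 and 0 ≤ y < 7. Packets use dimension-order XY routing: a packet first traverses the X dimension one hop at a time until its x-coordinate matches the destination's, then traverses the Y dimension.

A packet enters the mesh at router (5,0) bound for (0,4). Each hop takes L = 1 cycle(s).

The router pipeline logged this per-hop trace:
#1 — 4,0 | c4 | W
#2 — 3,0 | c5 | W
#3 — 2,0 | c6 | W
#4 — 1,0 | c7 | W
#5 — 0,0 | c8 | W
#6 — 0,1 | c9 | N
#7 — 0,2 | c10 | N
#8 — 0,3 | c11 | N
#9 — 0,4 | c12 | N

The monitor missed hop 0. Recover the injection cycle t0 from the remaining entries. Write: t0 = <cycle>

t0 = 3

Hop 1 reached at cycle 4; hop k is at t0 + k·L.
Subtract one hop: t0 = 4 − 1 = 3.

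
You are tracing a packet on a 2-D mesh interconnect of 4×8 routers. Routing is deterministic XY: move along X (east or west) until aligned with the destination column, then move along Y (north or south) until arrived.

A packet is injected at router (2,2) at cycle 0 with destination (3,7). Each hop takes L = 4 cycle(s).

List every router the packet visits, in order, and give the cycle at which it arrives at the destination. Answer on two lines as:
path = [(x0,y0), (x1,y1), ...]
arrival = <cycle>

t=0: at (2,2)
t=4: at (3,2) after E
t=8: at (3,3) after N
t=12: at (3,4) after N
t=16: at (3,5) after N
t=20: at (3,6) after N
t=24: at (3,7) after N

path = [(2,2), (3,2), (3,3), (3,4), (3,5), (3,6), (3,7)]
arrival = 24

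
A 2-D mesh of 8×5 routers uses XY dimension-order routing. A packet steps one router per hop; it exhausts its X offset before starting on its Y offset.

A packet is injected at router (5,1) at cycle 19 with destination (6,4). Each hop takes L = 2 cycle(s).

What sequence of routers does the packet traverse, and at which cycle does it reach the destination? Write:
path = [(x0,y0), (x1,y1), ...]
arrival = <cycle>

path = [(5,1), (6,1), (6,2), (6,3), (6,4)]
arrival = 27

src (5,1)  cyc=19
E→(6,1)  cyc=21
N→(6,2)  cyc=23
N→(6,3)  cyc=25
N→(6,4)  cyc=27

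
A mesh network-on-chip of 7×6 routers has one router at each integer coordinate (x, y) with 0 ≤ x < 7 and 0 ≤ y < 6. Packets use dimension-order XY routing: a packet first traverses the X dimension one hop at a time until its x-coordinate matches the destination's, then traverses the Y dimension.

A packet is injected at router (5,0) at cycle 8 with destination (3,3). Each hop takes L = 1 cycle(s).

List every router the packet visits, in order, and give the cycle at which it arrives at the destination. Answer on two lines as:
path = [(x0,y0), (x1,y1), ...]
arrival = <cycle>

path = [(5,0), (4,0), (3,0), (3,1), (3,2), (3,3)]
arrival = 13

#0 — 5,0 | c8
#1 — 4,0 | c9 | W
#2 — 3,0 | c10 | W
#3 — 3,1 | c11 | N
#4 — 3,2 | c12 | N
#5 — 3,3 | c13 | N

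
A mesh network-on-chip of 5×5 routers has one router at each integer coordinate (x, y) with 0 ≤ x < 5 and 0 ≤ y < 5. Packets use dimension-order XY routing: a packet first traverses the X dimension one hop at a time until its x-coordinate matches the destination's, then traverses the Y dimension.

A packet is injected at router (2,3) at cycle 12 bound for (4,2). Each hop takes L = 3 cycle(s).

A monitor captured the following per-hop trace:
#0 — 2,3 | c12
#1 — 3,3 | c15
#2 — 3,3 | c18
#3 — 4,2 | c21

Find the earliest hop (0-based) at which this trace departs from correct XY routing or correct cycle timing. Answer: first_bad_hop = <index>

first_bad_hop = 2

check 1→ d=(1,0) cyc+3: ok
check 2→ d=(0,0) cyc+3: BAD: non-unit step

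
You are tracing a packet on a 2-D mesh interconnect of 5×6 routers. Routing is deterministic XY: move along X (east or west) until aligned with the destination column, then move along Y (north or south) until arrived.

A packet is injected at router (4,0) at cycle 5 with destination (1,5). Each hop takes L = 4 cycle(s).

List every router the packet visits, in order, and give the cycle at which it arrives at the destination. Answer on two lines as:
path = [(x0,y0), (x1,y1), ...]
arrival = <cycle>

path = [(4,0), (3,0), (2,0), (1,0), (1,1), (1,2), (1,3), (1,4), (1,5)]
arrival = 37

src (4,0)  cyc=5
W→(3,0)  cyc=9
W→(2,0)  cyc=13
W→(1,0)  cyc=17
N→(1,1)  cyc=21
N→(1,2)  cyc=25
N→(1,3)  cyc=29
N→(1,4)  cyc=33
N→(1,5)  cyc=37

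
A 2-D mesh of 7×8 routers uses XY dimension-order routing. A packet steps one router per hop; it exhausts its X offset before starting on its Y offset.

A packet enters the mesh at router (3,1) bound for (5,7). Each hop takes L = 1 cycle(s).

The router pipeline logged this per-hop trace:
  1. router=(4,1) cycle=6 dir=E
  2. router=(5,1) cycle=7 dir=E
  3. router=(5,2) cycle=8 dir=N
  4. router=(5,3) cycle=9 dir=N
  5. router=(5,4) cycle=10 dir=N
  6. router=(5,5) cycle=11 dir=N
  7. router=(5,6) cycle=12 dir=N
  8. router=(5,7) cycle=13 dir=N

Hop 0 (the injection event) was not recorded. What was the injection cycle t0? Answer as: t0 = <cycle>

Hop 1 reached at cycle 6; hop k is at t0 + k·L.
Therefore t0 = 6 − L = 5.

t0 = 5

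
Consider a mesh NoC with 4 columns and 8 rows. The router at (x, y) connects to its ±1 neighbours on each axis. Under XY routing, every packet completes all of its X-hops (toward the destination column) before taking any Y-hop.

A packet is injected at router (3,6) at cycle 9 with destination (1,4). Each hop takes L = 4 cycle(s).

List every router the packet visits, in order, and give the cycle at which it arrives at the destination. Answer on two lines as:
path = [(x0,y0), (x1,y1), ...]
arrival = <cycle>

  0. router=(3,6) cycle=9 (inject)
  1. router=(2,6) cycle=13 dir=W
  2. router=(1,6) cycle=17 dir=W
  3. router=(1,5) cycle=21 dir=S
  4. router=(1,4) cycle=25 dir=S

path = [(3,6), (2,6), (1,6), (1,5), (1,4)]
arrival = 25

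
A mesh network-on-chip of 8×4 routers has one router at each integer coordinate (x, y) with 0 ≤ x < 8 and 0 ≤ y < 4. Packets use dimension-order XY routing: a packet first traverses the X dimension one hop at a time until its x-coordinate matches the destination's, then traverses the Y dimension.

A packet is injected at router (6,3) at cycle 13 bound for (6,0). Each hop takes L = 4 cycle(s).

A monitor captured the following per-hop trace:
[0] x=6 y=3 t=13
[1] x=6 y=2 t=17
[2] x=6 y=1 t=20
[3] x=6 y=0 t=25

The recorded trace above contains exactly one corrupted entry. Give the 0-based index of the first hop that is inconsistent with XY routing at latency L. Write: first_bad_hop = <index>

first_bad_hop = 2

check 1→ d=(0,-1) cyc+4: ok
check 2→ d=(0,-1) cyc+3: BAD: Δcyc=3≠L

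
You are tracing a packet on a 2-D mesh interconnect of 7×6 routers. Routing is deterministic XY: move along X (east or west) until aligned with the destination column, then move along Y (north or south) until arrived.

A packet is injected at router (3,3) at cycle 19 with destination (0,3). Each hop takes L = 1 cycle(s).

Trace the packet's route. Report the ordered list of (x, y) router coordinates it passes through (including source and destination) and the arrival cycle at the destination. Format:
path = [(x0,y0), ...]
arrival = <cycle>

path = [(3,3), (2,3), (1,3), (0,3)]
arrival = 22

src (3,3)  cyc=19
W→(2,3)  cyc=20
W→(1,3)  cyc=21
W→(0,3)  cyc=22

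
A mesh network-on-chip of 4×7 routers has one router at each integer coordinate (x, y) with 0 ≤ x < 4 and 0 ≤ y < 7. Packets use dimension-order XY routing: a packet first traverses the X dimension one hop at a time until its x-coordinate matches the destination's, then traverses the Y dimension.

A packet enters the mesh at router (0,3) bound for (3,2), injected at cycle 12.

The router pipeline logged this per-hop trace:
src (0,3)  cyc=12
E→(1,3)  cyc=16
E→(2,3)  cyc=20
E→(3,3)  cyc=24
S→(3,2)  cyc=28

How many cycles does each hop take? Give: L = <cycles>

L = 4

Δcyc across hop 0→1: 16 − 12 = 4.
One hop costs L cycles, so L = 4.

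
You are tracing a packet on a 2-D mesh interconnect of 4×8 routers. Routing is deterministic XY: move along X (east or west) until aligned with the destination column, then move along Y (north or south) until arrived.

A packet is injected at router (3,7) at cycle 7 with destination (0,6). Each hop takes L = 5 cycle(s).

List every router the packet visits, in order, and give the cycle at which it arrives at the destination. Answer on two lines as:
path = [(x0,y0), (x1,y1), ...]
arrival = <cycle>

[0] x=3 y=7 t=7
[1] x=2 y=7 t=12 →W
[2] x=1 y=7 t=17 →W
[3] x=0 y=7 t=22 →W
[4] x=0 y=6 t=27 →S

path = [(3,7), (2,7), (1,7), (0,7), (0,6)]
arrival = 27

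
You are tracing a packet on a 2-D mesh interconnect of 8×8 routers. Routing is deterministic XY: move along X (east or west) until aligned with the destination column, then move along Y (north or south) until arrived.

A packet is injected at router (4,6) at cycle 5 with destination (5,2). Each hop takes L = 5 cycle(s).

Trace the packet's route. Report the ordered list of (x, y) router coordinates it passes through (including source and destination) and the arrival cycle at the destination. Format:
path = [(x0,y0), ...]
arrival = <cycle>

[0] x=4 y=6 t=5
[1] x=5 y=6 t=10 →E
[2] x=5 y=5 t=15 →S
[3] x=5 y=4 t=20 →S
[4] x=5 y=3 t=25 →S
[5] x=5 y=2 t=30 →S

path = [(4,6), (5,6), (5,5), (5,4), (5,3), (5,2)]
arrival = 30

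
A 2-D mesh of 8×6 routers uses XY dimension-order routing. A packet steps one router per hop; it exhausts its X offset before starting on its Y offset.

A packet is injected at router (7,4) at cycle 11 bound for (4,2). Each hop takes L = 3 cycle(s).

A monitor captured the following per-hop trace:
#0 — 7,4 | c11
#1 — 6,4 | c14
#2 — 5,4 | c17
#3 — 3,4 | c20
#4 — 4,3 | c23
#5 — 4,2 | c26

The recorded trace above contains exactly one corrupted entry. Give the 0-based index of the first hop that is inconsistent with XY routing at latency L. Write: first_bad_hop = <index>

first_bad_hop = 3

check 1→ d=(-1,0) cyc+3: ok
check 2→ d=(-1,0) cyc+3: ok
check 3→ d=(-2,0) cyc+3: BAD: non-unit step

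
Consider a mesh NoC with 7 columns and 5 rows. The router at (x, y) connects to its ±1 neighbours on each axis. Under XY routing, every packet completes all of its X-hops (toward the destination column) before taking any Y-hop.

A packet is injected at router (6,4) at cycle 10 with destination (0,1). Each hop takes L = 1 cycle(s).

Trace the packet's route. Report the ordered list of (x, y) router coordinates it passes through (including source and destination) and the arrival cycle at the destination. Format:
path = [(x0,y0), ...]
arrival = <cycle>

path = [(6,4), (5,4), (4,4), (3,4), (2,4), (1,4), (0,4), (0,3), (0,2), (0,1)]
arrival = 19

hop 0: (6,4) @ cyc 10
hop 1: (5,4) @ cyc 11  [W]
hop 2: (4,4) @ cyc 12  [W]
hop 3: (3,4) @ cyc 13  [W]
hop 4: (2,4) @ cyc 14  [W]
hop 5: (1,4) @ cyc 15  [W]
hop 6: (0,4) @ cyc 16  [W]
hop 7: (0,3) @ cyc 17  [S]
hop 8: (0,2) @ cyc 18  [S]
hop 9: (0,1) @ cyc 19  [S]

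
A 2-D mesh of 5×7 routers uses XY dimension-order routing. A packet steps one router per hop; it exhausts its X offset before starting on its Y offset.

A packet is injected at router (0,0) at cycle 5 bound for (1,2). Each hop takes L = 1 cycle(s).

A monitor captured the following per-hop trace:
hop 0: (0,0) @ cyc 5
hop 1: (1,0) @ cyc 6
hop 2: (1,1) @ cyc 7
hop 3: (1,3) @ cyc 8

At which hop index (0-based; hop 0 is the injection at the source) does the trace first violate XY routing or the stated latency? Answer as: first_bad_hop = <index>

first_bad_hop = 3

hop 1: step (+1,+0), +1 cyc — ok
hop 2: step (+0,+1), +1 cyc — ok
hop 3: step (+0,+2), +1 cyc — BAD: non-unit step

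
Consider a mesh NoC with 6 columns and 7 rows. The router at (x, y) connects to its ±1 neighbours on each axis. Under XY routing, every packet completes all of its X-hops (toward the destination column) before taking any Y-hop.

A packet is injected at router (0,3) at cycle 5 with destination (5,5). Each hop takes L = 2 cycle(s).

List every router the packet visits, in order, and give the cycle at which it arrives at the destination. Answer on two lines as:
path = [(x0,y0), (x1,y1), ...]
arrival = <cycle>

src (0,3)  cyc=5
E→(1,3)  cyc=7
E→(2,3)  cyc=9
E→(3,3)  cyc=11
E→(4,3)  cyc=13
E→(5,3)  cyc=15
N→(5,4)  cyc=17
N→(5,5)  cyc=19

path = [(0,3), (1,3), (2,3), (3,3), (4,3), (5,3), (5,4), (5,5)]
arrival = 19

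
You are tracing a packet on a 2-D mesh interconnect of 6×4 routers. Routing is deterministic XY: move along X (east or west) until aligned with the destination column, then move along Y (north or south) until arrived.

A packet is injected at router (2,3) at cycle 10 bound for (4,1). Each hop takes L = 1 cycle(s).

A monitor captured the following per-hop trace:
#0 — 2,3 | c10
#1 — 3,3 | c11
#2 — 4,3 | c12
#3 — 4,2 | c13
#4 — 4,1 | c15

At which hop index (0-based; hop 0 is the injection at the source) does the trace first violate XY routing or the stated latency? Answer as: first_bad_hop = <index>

first_bad_hop = 4

[1] (+1,+0) / 1c ⇒ ok
[2] (+1,+0) / 1c ⇒ ok
[3] (+0,-1) / 1c ⇒ ok
[4] (+0,-1) / 2c ⇒ BAD: Δcyc=2≠L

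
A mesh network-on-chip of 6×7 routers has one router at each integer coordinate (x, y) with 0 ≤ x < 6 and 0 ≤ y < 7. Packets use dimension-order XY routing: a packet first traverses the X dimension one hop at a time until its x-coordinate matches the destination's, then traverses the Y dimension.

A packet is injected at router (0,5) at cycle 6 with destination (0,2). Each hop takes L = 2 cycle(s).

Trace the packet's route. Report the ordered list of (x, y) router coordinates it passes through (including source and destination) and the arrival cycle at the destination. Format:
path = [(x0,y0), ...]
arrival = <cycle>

path = [(0,5), (0,4), (0,3), (0,2)]
arrival = 12

src (0,5)  cyc=6
S→(0,4)  cyc=8
S→(0,3)  cyc=10
S→(0,2)  cyc=12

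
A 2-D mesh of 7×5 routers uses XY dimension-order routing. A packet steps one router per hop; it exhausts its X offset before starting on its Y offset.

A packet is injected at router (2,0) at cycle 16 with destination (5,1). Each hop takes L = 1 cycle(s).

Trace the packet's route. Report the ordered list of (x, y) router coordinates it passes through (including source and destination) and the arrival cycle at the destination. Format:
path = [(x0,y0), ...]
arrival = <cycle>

  0. router=(2,0) cycle=16 (inject)
  1. router=(3,0) cycle=17 dir=E
  2. router=(4,0) cycle=18 dir=E
  3. router=(5,0) cycle=19 dir=E
  4. router=(5,1) cycle=20 dir=N

path = [(2,0), (3,0), (4,0), (5,0), (5,1)]
arrival = 20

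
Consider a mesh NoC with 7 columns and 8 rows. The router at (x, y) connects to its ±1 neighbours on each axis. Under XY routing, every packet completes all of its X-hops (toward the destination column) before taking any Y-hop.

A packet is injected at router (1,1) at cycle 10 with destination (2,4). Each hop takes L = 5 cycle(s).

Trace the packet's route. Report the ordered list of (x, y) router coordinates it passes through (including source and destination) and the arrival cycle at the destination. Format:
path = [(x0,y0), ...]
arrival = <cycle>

path = [(1,1), (2,1), (2,2), (2,3), (2,4)]
arrival = 30

t=10: at (1,1)
t=15: at (2,1) after E
t=20: at (2,2) after N
t=25: at (2,3) after N
t=30: at (2,4) after N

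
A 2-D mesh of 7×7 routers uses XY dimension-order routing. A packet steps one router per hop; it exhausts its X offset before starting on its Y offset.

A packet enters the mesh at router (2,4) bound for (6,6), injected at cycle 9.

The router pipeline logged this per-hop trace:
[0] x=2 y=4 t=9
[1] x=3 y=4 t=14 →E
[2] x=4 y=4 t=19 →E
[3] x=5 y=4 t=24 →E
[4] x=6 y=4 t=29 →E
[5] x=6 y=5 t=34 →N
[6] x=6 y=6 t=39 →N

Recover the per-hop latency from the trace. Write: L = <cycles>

cyc[1] − cyc[0] = 14 − 9 = 5.
One hop costs L cycles, so L = 5.

L = 5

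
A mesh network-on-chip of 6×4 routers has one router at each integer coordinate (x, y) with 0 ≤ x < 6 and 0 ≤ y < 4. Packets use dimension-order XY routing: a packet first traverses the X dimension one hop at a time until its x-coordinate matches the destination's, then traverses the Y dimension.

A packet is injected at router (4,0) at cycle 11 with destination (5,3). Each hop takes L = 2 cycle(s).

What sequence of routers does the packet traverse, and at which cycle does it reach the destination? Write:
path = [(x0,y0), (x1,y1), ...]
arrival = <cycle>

[0] x=4 y=0 t=11
[1] x=5 y=0 t=13 →E
[2] x=5 y=1 t=15 →N
[3] x=5 y=2 t=17 →N
[4] x=5 y=3 t=19 →N

path = [(4,0), (5,0), (5,1), (5,2), (5,3)]
arrival = 19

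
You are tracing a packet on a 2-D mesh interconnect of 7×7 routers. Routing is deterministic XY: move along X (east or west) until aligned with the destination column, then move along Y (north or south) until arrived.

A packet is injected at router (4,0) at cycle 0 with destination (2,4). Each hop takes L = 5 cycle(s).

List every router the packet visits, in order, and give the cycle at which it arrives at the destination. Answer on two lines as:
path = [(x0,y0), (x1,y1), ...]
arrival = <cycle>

hop 0: (4,0) @ cyc 0
hop 1: (3,0) @ cyc 5  [W]
hop 2: (2,0) @ cyc 10  [W]
hop 3: (2,1) @ cyc 15  [N]
hop 4: (2,2) @ cyc 20  [N]
hop 5: (2,3) @ cyc 25  [N]
hop 6: (2,4) @ cyc 30  [N]

path = [(4,0), (3,0), (2,0), (2,1), (2,2), (2,3), (2,4)]
arrival = 30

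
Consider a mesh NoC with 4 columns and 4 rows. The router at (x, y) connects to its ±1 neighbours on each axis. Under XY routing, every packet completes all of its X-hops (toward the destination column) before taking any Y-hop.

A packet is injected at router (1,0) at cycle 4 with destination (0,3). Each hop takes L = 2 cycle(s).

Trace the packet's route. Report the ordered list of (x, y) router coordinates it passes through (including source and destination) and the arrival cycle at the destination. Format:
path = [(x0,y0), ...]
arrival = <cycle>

hop 0: (1,0) @ cyc 4
hop 1: (0,0) @ cyc 6  [W]
hop 2: (0,1) @ cyc 8  [N]
hop 3: (0,2) @ cyc 10  [N]
hop 4: (0,3) @ cyc 12  [N]

path = [(1,0), (0,0), (0,1), (0,2), (0,3)]
arrival = 12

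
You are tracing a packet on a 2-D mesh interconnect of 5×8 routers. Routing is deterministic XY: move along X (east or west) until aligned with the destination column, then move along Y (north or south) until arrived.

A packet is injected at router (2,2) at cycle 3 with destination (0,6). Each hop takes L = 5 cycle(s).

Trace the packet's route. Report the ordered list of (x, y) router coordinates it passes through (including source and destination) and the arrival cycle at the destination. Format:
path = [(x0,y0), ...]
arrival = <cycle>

path = [(2,2), (1,2), (0,2), (0,3), (0,4), (0,5), (0,6)]
arrival = 33

hop 0: (2,2) @ cyc 3
hop 1: (1,2) @ cyc 8  [W]
hop 2: (0,2) @ cyc 13  [W]
hop 3: (0,3) @ cyc 18  [N]
hop 4: (0,4) @ cyc 23  [N]
hop 5: (0,5) @ cyc 28  [N]
hop 6: (0,6) @ cyc 33  [N]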